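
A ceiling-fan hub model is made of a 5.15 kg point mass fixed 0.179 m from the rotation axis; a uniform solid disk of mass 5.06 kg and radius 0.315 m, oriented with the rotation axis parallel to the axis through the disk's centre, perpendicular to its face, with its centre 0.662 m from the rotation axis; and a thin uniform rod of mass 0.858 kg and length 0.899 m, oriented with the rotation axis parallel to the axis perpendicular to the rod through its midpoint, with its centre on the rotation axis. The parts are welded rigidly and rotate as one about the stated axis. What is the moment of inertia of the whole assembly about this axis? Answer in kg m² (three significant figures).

2.69

Point mass: I_cm = 0; centre at d = 0.179 m, so I = I_cm + Md² gives I = 0 + (5.15)(0.179)² = 0.16501 kg m².
Solid disk: I_cm = (1/2)MR² = (1/2)(5.06)(0.315)² = 0.25104 kg m²; centre at d = 0.662 m, so I = I_cm + Md² gives I = 0.25104 + (5.06)(0.662)² = 2.4686 kg m².
Thin rod: I_cm = (1/12)ML² = (1/12)(0.858)(0.899)² = 0.057786 kg m²; axis through the centre, so I = 0.057786 kg m².
Total I = 0.16501 + 2.4686 + 0.057786 = 2.6914 kg m².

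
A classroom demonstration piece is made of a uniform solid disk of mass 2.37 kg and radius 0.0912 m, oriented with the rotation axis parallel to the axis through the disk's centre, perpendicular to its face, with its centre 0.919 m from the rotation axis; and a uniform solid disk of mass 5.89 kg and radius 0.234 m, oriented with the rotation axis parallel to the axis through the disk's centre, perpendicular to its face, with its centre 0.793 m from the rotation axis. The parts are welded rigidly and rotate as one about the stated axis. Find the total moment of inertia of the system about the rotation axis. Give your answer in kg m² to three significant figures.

Solid disk: I_cm = (1/2)MR² = (1/2)(2.37)(0.0912)² = 0.0098562 kg m²; centre at d = 0.919 m, so the parallel axis theorem gives I = 0.0098562 + (2.37)(0.919)² = 2.0115 kg m².
Solid disk: I_cm = (1/2)MR² = (1/2)(5.89)(0.234)² = 0.16126 kg m²; centre at d = 0.793 m, so the parallel axis theorem gives I = 0.16126 + (5.89)(0.793)² = 3.8652 kg m².
Total I = 2.0115 + 3.8652 = 5.8766 kg m².

5.88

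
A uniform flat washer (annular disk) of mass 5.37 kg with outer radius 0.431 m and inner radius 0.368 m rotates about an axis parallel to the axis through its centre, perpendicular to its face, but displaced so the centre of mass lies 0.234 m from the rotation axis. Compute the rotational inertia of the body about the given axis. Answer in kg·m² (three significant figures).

1.16

I_cm = (1/2)M(R²+r²) = (1/2)(5.37)[(0.431)² + (0.368)²] = 0.86238 kg·m²; centre at d = 0.234 m, so the parallel axis theorem gives I = 0.86238 + (5.37)(0.234)² = 1.1564 kg·m².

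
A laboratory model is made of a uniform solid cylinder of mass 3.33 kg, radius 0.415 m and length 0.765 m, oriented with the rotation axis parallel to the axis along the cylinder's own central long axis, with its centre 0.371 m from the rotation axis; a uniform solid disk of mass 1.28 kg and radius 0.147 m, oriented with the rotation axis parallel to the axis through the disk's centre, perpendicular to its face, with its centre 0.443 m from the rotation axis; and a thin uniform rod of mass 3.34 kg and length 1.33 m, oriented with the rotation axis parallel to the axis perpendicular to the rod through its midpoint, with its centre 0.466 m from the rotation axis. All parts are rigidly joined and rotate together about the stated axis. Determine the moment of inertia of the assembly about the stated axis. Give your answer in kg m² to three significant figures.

Solid cylinder: I_cm = (1/2)MR² = (1/2)(3.33)(0.415)² = 0.28675 kg m²; centre at d = 0.371 m, so I = I_cm + Md² gives I = 0.28675 + (3.33)(0.371)² = 0.7451 kg m².
Solid disk: I_cm = (1/2)MR² = (1/2)(1.28)(0.147)² = 0.01383 kg m²; centre at d = 0.443 m, so I = I_cm + Md² gives I = 0.01383 + (1.28)(0.443)² = 0.26503 kg m².
Thin rod: I_cm = (1/12)ML² = (1/12)(3.34)(1.33)² = 0.49234 kg m²; centre at d = 0.466 m, so I = I_cm + Md² gives I = 0.49234 + (3.34)(0.466)² = 1.2176 kg m².
Total I = 0.7451 + 0.26503 + 1.2176 = 2.2278 kg m².

2.23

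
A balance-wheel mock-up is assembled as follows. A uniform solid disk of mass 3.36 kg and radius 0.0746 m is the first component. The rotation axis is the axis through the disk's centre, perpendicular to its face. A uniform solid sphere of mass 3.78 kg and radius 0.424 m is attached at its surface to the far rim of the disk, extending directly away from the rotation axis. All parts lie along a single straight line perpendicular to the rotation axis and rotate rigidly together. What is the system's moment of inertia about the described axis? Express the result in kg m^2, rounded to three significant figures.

1.22

Solid disk: I_cm = (1/2)MR² = (1/2)(3.36)(0.0746)² = 0.0093495 kg m^2; axis through the centre, so I = 0.0093495 kg m^2.
Solid sphere: I_cm = (2/5)MR² = (2/5)(3.78)(0.424)² = 0.27182 kg m^2; centre at d = 0.0746 + 0.424 = 0.4986 m, so I = I_cm + Md² gives I = 0.27182 + (3.78)(0.4986)² = 1.2115 kg m^2.
Total I = 0.0093495 + 1.2115 = 1.2209 kg m^2.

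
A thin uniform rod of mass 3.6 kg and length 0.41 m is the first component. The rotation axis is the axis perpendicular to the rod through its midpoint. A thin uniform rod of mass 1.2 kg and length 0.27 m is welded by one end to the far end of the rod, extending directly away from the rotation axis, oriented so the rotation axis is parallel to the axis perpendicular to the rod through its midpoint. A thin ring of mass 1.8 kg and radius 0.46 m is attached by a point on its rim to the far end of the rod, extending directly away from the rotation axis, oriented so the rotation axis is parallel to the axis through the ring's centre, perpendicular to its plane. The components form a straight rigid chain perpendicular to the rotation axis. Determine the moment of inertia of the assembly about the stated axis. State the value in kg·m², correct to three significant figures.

Thin rod: I_cm = (1/12)ML² = (1/12)(3.6)(0.41)² = 0.05043 kg·m²; axis through the centre, so I = 0.05043 kg·m².
Thin rod: I_cm = (1/12)ML² = (1/12)(1.2)(0.27)² = 0.00729 kg·m²; centre at d = 0.205 + 0.135 = 0.34 m, so I = I_cm + Md² gives I = 0.00729 + (1.2)(0.34)² = 0.14601 kg·m².
Thin ring: I_cm = MR² = (1.8)(0.46)² = 0.38088 kg·m²; centre at d = 0.205 + 0.135 + 0.135 + 0.46 = 0.935 m, so I = I_cm + Md² gives I = 0.38088 + (1.8)(0.935)² = 1.9545 kg·m².
Total I = 0.05043 + 0.14601 + 1.9545 = 2.1509 kg·m².

2.15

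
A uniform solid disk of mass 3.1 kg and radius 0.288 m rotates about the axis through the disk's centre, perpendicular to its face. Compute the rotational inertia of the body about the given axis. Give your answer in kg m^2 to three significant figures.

0.129

I_cm = (1/2)MR² = (1/2)(3.1)(0.288)² = 0.12856 kg m^2; axis through the centre, so I = 0.12856 kg m^2.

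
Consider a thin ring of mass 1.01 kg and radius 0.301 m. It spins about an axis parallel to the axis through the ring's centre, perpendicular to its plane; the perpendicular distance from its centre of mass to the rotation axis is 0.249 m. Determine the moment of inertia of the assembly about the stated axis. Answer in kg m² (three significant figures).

I_cm = MR² = (1.01)(0.301)² = 0.091507 kg m²; centre at d = 0.249 m, so the parallel axis theorem gives I = 0.091507 + (1.01)(0.249)² = 0.15413 kg m².

0.154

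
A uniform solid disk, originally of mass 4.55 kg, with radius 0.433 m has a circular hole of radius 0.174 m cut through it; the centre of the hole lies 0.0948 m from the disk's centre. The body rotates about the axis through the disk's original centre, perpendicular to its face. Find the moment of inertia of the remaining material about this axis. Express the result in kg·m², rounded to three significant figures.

0.409

Unpierced body about its centre: I₀ = (1/2)MR² = (1/2)(4.55)(0.433)² = 0.42654 kg·m².
The removed disk has mass m = M·(r/R)² = (4.55)(0.174/0.433)² = 0.73474 kg (same uniform areal density).
Its moment of inertia about the rotation axis (parallel-axis theorem): I_hole = (1/2)mr² + md² = (1/2)(0.73474)(0.174)² + (0.73474)(0.0948)² = 0.017726 kg·m².
Treating the hole as negative mass, I = I₀ − I_hole = 0.42654 − 0.017726 = 0.40881 kg·m².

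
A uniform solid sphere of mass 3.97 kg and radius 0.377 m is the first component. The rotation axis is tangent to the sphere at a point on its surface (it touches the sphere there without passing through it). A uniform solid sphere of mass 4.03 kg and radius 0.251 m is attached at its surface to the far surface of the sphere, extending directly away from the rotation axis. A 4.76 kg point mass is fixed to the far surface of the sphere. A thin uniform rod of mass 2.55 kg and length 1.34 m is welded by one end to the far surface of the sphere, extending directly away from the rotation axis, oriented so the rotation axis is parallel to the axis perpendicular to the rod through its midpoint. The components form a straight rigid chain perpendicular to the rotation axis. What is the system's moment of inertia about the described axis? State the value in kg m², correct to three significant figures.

22.3

Solid sphere: I_cm = (2/5)MR² = (2/5)(3.97)(0.377)² = 0.2257 kg m²; centre at d = 0.377 m, so the parallel axis theorem gives I = 0.2257 + (3.97)(0.377)² = 0.78995 kg m².
Solid sphere: I_cm = (2/5)MR² = (2/5)(4.03)(0.251)² = 0.10156 kg m²; centre at d = 0.377 + 0.377 + 0.251 = 1.005 m, so the parallel axis theorem gives I = 0.10156 + (4.03)(1.005)² = 4.172 kg m².
Point mass: I_cm = 0; centre at d = 0.377 + 0.377 + 0.251 + 0.251 = 1.256 m, so the parallel axis theorem gives I = 0 + (4.76)(1.256)² = 7.5091 kg m².
Thin rod: I_cm = (1/12)ML² = (1/12)(2.55)(1.34)² = 0.38156 kg m²; centre at d = 0.377 + 0.377 + 0.251 + 0.251 + 0.67 = 1.926 m, so the parallel axis theorem gives I = 0.38156 + (2.55)(1.926)² = 9.8407 kg m².
Total I = 0.78995 + 4.172 + 7.5091 + 9.8407 = 22.312 kg m².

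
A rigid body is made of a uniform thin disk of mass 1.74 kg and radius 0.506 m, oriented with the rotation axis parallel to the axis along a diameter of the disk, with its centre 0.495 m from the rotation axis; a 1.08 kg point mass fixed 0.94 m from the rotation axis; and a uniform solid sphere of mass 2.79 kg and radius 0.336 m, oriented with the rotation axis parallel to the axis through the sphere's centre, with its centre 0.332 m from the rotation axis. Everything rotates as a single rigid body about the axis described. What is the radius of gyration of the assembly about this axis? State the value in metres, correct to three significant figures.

Thin disk: I_cm = (1/4)MR² = (1/4)(1.74)(0.506)² = 0.11138 kg·m²; centre at d = 0.495 m, so the parallel axis theorem gives I = 0.11138 + (1.74)(0.495)² = 0.53772 kg·m².
Point mass: I_cm = 0; centre at d = 0.94 m, so the parallel axis theorem gives I = 0 + (1.08)(0.94)² = 0.95429 kg·m².
Solid sphere: I_cm = (2/5)MR² = (2/5)(2.79)(0.336)² = 0.12599 kg·m²; centre at d = 0.332 m, so the parallel axis theorem gives I = 0.12599 + (2.79)(0.332)² = 0.43352 kg·m².
Total I = 1.9255 kg·m²; total mass M = 5.61 kg.
k = √(I/M) = √(1.9255/5.61) = 0.58586 m.

0.586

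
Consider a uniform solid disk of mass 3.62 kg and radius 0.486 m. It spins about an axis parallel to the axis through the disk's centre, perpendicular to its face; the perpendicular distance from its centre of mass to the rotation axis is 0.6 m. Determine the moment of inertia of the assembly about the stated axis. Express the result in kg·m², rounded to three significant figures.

1.73

I_cm = (1/2)MR² = (1/2)(3.62)(0.486)² = 0.42751 kg·m²; centre at d = 0.6 m, so the parallel axis theorem gives I = 0.42751 + (3.62)(0.6)² = 1.7307 kg·m².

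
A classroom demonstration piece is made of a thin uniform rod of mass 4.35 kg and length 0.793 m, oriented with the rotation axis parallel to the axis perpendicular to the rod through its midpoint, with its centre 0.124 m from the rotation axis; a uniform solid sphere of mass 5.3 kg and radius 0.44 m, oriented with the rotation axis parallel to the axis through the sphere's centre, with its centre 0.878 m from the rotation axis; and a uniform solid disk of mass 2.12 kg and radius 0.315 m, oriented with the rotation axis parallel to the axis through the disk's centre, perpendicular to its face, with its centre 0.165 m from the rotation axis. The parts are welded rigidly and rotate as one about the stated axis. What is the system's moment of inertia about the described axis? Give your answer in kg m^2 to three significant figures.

4.95

Thin rod: I_cm = (1/12)ML² = (1/12)(4.35)(0.793)² = 0.22796 kg m^2; centre at d = 0.124 m, so I = I_cm + Md² gives I = 0.22796 + (4.35)(0.124)² = 0.29484 kg m^2.
Solid sphere: I_cm = (2/5)MR² = (2/5)(5.3)(0.44)² = 0.41043 kg m^2; centre at d = 0.878 m, so I = I_cm + Md² gives I = 0.41043 + (5.3)(0.878)² = 4.4961 kg m^2.
Solid disk: I_cm = (1/2)MR² = (1/2)(2.12)(0.315)² = 0.10518 kg m^2; centre at d = 0.165 m, so I = I_cm + Md² gives I = 0.10518 + (2.12)(0.165)² = 0.1629 kg m^2.
Total I = 0.29484 + 4.4961 + 0.1629 = 4.9539 kg m^2.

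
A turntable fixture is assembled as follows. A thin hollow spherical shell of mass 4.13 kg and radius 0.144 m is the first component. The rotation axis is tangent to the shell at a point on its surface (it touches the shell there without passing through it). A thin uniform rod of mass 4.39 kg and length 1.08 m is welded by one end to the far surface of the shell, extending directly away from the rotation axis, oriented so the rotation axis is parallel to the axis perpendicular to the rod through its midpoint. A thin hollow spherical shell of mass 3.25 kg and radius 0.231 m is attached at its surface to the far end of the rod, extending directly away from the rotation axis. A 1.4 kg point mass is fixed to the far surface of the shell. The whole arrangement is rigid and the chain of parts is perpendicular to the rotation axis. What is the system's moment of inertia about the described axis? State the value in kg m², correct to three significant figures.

Spherical shell: I_cm = (2/3)MR² = (2/3)(4.13)(0.144)² = 0.057093 kg m²; centre at d = 0.144 m, so I = I_cm + Md² gives I = 0.057093 + (4.13)(0.144)² = 0.14273 kg m².
Thin rod: I_cm = (1/12)ML² = (1/12)(4.39)(1.08)² = 0.42671 kg m²; centre at d = 0.144 + 0.144 + 0.54 = 0.828 m, so I = I_cm + Md² gives I = 0.42671 + (4.39)(0.828)² = 3.4364 kg m².
Spherical shell: I_cm = (2/3)MR² = (2/3)(3.25)(0.231)² = 0.11562 kg m²; centre at d = 0.144 + 0.144 + 0.54 + 0.54 + 0.231 = 1.599 m, so I = I_cm + Md² gives I = 0.11562 + (3.25)(1.599)² = 8.4252 kg m².
Point mass: I_cm = 0; centre at d = 0.144 + 0.144 + 0.54 + 0.54 + 0.231 + 0.231 = 1.83 m, so I = I_cm + Md² gives I = 0 + (1.4)(1.83)² = 4.6885 kg m².
Total I = 0.14273 + 3.4364 + 8.4252 + 4.6885 = 16.693 kg m².

16.7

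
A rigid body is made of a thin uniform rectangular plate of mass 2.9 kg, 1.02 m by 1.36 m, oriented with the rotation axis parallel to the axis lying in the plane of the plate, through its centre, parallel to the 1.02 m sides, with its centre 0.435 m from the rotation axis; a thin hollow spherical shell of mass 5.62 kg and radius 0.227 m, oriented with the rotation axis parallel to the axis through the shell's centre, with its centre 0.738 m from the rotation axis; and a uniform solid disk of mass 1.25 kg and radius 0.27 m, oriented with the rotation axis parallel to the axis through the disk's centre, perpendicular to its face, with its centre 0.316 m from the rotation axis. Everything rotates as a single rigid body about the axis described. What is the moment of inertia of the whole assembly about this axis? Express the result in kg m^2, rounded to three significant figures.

Rectangular plate: I_cm = (1/12)Mb² = (1/12)(2.9)(1.36)² = 0.44699 kg m^2; centre at d = 0.435 m, so the parallel axis theorem gives I = 0.44699 + (2.9)(0.435)² = 0.99574 kg m^2.
Spherical shell: I_cm = (2/3)MR² = (2/3)(5.62)(0.227)² = 0.19306 kg m^2; centre at d = 0.738 m, so the parallel axis theorem gives I = 0.19306 + (5.62)(0.738)² = 3.254 kg m^2.
Solid disk: I_cm = (1/2)MR² = (1/2)(1.25)(0.27)² = 0.045563 kg m^2; centre at d = 0.316 m, so the parallel axis theorem gives I = 0.045563 + (1.25)(0.316)² = 0.17038 kg m^2.
Total I = 0.99574 + 3.254 + 0.17038 = 4.4201 kg m^2.

4.42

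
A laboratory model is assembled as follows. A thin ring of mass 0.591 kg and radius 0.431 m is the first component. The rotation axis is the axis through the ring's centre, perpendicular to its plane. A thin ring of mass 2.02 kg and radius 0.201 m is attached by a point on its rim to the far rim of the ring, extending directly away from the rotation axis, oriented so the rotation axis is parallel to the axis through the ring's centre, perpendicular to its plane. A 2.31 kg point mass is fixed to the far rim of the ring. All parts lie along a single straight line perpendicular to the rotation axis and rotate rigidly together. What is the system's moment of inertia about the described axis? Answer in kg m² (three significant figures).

2.60

Thin ring: I_cm = MR² = (0.591)(0.431)² = 0.10978 kg m²; axis through the centre, so I = 0.10978 kg m².
Thin ring: I_cm = MR² = (2.02)(0.201)² = 0.08161 kg m²; centre at d = 0.431 + 0.201 = 0.632 m, so I = I_cm + Md² gives I = 0.08161 + (2.02)(0.632)² = 0.88845 kg m².
Point mass: I_cm = 0; centre at d = 0.431 + 0.201 + 0.201 = 0.833 m, so I = I_cm + Md² gives I = 0 + (2.31)(0.833)² = 1.6029 kg m².
Total I = 0.10978 + 0.88845 + 1.6029 = 2.6011 kg m².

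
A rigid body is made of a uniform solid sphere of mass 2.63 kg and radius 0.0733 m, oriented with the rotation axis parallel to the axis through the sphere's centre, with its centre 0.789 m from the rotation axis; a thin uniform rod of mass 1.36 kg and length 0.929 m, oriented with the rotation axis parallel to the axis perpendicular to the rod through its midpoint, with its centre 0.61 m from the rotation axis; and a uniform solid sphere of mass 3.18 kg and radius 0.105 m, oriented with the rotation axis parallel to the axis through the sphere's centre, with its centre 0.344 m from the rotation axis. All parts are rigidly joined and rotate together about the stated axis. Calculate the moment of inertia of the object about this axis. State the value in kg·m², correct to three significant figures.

2.64

Solid sphere: I_cm = (2/5)MR² = (2/5)(2.63)(0.0733)² = 0.0056523 kg·m²; centre at d = 0.789 m, so I = I_cm + Md² gives I = 0.0056523 + (2.63)(0.789)² = 1.6429 kg·m².
Thin rod: I_cm = (1/12)ML² = (1/12)(1.36)(0.929)² = 0.097811 kg·m²; centre at d = 0.61 m, so I = I_cm + Md² gives I = 0.097811 + (1.36)(0.61)² = 0.60387 kg·m².
Solid sphere: I_cm = (2/5)MR² = (2/5)(3.18)(0.105)² = 0.014024 kg·m²; centre at d = 0.344 m, so I = I_cm + Md² gives I = 0.014024 + (3.18)(0.344)² = 0.39033 kg·m².
Total I = 1.6429 + 0.60387 + 0.39033 = 2.6371 kg·m².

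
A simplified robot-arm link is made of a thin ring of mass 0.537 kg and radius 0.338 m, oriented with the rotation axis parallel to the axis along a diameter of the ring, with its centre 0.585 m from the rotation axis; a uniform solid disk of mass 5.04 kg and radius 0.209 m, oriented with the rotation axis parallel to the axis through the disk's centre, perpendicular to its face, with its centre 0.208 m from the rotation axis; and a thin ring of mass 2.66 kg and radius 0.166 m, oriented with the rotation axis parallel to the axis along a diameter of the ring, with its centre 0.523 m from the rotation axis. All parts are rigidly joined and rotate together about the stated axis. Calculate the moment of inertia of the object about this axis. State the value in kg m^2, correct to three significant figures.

1.31

Thin ring: I_cm = (1/2)MR² = (1/2)(0.537)(0.338)² = 0.030675 kg m^2; centre at d = 0.585 m, so the parallel axis theorem gives I = 0.030675 + (0.537)(0.585)² = 0.21445 kg m^2.
Solid disk: I_cm = (1/2)MR² = (1/2)(5.04)(0.209)² = 0.11008 kg m^2; centre at d = 0.208 m, so the parallel axis theorem gives I = 0.11008 + (5.04)(0.208)² = 0.32813 kg m^2.
Thin ring: I_cm = (1/2)MR² = (1/2)(2.66)(0.166)² = 0.036649 kg m^2; centre at d = 0.523 m, so the parallel axis theorem gives I = 0.036649 + (2.66)(0.523)² = 0.76424 kg m^2.
Total I = 0.21445 + 0.32813 + 0.76424 = 1.3068 kg m^2.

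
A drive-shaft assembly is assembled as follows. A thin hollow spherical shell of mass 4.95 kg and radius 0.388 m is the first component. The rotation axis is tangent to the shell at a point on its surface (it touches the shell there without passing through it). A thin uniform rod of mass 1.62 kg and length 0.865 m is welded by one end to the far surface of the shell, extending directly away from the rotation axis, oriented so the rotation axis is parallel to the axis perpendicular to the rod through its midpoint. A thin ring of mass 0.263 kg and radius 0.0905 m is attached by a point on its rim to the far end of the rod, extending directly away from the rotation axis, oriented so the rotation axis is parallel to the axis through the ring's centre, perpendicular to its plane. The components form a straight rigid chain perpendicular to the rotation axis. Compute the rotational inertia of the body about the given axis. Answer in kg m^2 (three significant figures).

Spherical shell: I_cm = (2/3)MR² = (2/3)(4.95)(0.388)² = 0.4968 kg m^2; centre at d = 0.388 m, so the parallel axis theorem gives I = 0.4968 + (4.95)(0.388)² = 1.242 kg m^2.
Thin rod: I_cm = (1/12)ML² = (1/12)(1.62)(0.865)² = 0.10101 kg m^2; centre at d = 0.388 + 0.388 + 0.4325 = 1.2085 m, so the parallel axis theorem gives I = 0.10101 + (1.62)(1.2085)² = 2.467 kg m^2.
Thin ring: I_cm = MR² = (0.263)(0.0905)² = 0.002154 kg m^2; centre at d = 0.388 + 0.388 + 0.4325 + 0.4325 + 0.0905 = 1.7315 m, so the parallel axis theorem gives I = 0.002154 + (0.263)(1.7315)² = 0.79065 kg m^2.
Total I = 1.242 + 2.467 + 0.79065 = 4.4996 kg m^2.

4.50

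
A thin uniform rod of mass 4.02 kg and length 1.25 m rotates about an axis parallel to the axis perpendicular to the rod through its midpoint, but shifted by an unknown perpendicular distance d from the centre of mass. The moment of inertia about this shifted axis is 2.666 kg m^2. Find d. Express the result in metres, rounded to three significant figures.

0.730

About the centre-of-mass axis, I_cm = (1/12)ML² = (1/12)(4.02)(1.25)² = 0.52344 kg m^2.
Parallel axis theorem: I = I_cm + Md², so Md² = 2.666 − 0.52344 = 2.1426 kg m^2.
d = √(2.1426 / 4.02) = 0.73005 m.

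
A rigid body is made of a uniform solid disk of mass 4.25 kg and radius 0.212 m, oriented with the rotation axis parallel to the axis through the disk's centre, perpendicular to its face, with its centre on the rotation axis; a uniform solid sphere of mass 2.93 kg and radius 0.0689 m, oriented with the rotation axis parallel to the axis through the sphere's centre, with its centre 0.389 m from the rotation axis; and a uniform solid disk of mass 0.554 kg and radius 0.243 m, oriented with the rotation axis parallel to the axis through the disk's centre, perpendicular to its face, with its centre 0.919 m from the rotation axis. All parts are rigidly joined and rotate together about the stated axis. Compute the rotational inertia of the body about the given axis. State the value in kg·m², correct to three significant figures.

1.03

Solid disk: I_cm = (1/2)MR² = (1/2)(4.25)(0.212)² = 0.095506 kg·m²; axis through the centre, so I = 0.095506 kg·m².
Solid sphere: I_cm = (2/5)MR² = (2/5)(2.93)(0.0689)² = 0.0055637 kg·m²; centre at d = 0.389 m, so the parallel axis theorem gives I = 0.0055637 + (2.93)(0.389)² = 0.44893 kg·m².
Solid disk: I_cm = (1/2)MR² = (1/2)(0.554)(0.243)² = 0.016357 kg·m²; centre at d = 0.919 m, so the parallel axis theorem gives I = 0.016357 + (0.554)(0.919)² = 0.48424 kg·m².
Total I = 0.095506 + 0.44893 + 0.48424 = 1.0287 kg·m².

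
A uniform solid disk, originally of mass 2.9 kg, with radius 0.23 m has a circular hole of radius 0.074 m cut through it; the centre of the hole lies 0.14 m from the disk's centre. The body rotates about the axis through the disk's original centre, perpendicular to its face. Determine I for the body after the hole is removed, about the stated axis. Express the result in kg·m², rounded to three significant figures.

Unpierced body about its centre: I₀ = (1/2)MR² = (1/2)(2.9)(0.23)² = 0.076705 kg·m².
The removed disk has mass m = M·(r/R)² = (2.9)(0.074/0.23)² = 0.3002 kg (same uniform areal density).
Its moment of inertia about the rotation axis (parallel-axis theorem): I_hole = (1/2)mr² + md² = (1/2)(0.3002)(0.074)² + (0.3002)(0.14)² = 0.0067058 kg·m².
Treating the hole as negative mass, I = I₀ − I_hole = 0.076705 − 0.0067058 = 0.069999 kg·m².

0.0700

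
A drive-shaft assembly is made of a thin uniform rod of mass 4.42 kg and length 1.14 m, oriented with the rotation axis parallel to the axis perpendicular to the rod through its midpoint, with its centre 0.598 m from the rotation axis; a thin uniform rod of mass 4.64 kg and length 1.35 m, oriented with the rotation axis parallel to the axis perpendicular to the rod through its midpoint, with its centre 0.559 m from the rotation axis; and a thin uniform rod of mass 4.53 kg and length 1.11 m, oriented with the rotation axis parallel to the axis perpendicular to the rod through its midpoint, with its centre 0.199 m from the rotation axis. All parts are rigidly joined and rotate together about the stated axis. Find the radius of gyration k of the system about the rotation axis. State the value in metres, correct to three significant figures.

0.598

Thin rod: I_cm = (1/12)ML² = (1/12)(4.42)(1.14)² = 0.47869 kg m^2; centre at d = 0.598 m, so I = I_cm + Md² gives I = 0.47869 + (4.42)(0.598)² = 2.0593 kg m^2.
Thin rod: I_cm = (1/12)ML² = (1/12)(4.64)(1.35)² = 0.7047 kg m^2; centre at d = 0.559 m, so I = I_cm + Md² gives I = 0.7047 + (4.64)(0.559)² = 2.1546 kg m^2.
Thin rod: I_cm = (1/12)ML² = (1/12)(4.53)(1.11)² = 0.46512 kg m^2; centre at d = 0.199 m, so I = I_cm + Md² gives I = 0.46512 + (4.53)(0.199)² = 0.64451 kg m^2.
Total I = 4.8584 kg m^2; total mass M = 13.59 kg.
k = √(I/M) = √(4.8584/13.59) = 0.59791 m.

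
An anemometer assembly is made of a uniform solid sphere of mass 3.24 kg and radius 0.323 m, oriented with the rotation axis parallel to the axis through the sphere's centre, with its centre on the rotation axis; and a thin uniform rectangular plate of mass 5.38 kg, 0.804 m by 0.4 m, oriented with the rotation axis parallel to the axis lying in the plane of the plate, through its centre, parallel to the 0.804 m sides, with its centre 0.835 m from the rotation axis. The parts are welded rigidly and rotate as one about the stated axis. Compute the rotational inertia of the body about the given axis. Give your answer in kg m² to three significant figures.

Solid sphere: I_cm = (2/5)MR² = (2/5)(3.24)(0.323)² = 0.13521 kg m²; axis through the centre, so I = 0.13521 kg m².
Rectangular plate: I_cm = (1/12)Mb² = (1/12)(5.38)(0.4)² = 0.071733 kg m²; centre at d = 0.835 m, so I = I_cm + Md² gives I = 0.071733 + (5.38)(0.835)² = 3.8228 kg m².
Total I = 0.13521 + 3.8228 = 3.958 kg m².

3.96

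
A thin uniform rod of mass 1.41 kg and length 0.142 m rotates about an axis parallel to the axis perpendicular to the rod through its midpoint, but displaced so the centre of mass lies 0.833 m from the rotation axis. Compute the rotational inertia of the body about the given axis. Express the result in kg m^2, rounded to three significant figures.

I_cm = (1/12)ML² = (1/12)(1.41)(0.142)² = 0.0023693 kg m^2; centre at d = 0.833 m, so I = I_cm + Md² gives I = 0.0023693 + (1.41)(0.833)² = 0.98075 kg m^2.

0.981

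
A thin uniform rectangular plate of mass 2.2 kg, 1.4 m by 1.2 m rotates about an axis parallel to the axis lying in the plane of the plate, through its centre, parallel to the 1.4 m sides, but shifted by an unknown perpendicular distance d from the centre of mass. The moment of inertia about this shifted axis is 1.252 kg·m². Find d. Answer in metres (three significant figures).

About the centre-of-mass axis, I_cm = (1/12)Mb² = (1/12)(2.2)(1.2)² = 0.264 kg·m².
Parallel axis theorem: I = I_cm + Md², so Md² = 1.252 − 0.264 = 0.988 kg·m².
d = √(0.988 / 2.2) = 0.67014 m.

0.670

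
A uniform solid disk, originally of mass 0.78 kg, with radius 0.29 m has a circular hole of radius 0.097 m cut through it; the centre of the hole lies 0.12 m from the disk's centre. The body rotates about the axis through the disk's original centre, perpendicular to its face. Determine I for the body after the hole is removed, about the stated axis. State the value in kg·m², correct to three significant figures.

Unpierced body about its centre: I₀ = (1/2)MR² = (1/2)(0.78)(0.29)² = 0.032799 kg·m².
The removed disk has mass m = M·(r/R)² = (0.78)(0.097/0.29)² = 0.087265 kg (same uniform areal density).
Its moment of inertia about the rotation axis (parallel-axis theorem): I_hole = (1/2)mr² + md² = (1/2)(0.087265)(0.097)² + (0.087265)(0.12)² = 0.0016672 kg·m².
Treating the hole as negative mass, I = I₀ − I_hole = 0.032799 − 0.0016672 = 0.031132 kg·m².

0.0311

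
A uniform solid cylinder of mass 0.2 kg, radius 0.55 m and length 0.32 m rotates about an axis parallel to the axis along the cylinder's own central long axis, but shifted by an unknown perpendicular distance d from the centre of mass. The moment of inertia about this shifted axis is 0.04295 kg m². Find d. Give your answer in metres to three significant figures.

0.252

About the centre-of-mass axis, I_cm = (1/2)MR² = (1/2)(0.2)(0.55)² = 0.03025 kg m².
Parallel axis theorem: I = I_cm + Md², so Md² = 0.04295 − 0.03025 = 0.0127 kg m².
d = √(0.0127 / 0.2) = 0.25199 m.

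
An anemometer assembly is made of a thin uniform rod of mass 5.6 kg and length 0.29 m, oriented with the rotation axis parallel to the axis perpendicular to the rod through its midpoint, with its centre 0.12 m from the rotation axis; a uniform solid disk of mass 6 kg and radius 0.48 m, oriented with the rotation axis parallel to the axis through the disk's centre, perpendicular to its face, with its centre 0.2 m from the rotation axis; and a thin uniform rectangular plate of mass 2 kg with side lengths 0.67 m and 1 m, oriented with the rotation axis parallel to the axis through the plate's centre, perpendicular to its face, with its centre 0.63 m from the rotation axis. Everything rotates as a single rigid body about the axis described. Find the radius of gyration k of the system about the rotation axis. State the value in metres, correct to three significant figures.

Thin rod: I_cm = (1/12)ML² = (1/12)(5.6)(0.29)² = 0.039247 kg·m²; centre at d = 0.12 m, so I = I_cm + Md² gives I = 0.039247 + (5.6)(0.12)² = 0.11989 kg·m².
Solid disk: I_cm = (1/2)MR² = (1/2)(6)(0.48)² = 0.6912 kg·m²; centre at d = 0.2 m, so I = I_cm + Md² gives I = 0.6912 + (6)(0.2)² = 0.9312 kg·m².
Rectangular plate: I_cm = (1/12)M(a²+b²) = (1/12)(2)[(0.67)² + (1)²] = 0.24148 kg·m²; centre at d = 0.63 m, so I = I_cm + Md² gives I = 0.24148 + (2)(0.63)² = 1.0353 kg·m².
Total I = 2.0864 kg·m²; total mass M = 13.6 kg.
k = √(I/M) = √(2.0864/13.6) = 0.39168 m.

0.392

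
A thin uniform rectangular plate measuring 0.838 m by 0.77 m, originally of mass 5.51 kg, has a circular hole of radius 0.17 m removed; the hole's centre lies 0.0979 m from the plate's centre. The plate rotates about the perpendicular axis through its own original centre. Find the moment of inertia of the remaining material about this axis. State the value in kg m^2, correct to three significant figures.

0.576

Unpierced body about its centre: I₀ = (1/12)M(a²+b²) = (1/12)(5.51)[(0.838)² + (0.77)²] = 0.59469 kg m^2.
The removed disk has mass m = M·πr²/(ab) = (5.51)·π(0.17)²/(0.838·0.77) = 0.77529 kg (same uniform areal density).
Its moment of inertia about the rotation axis (parallel-axis theorem): I_hole = (1/2)mr² + md² = (1/2)(0.77529)(0.17)² + (0.77529)(0.0979)² = 0.018634 kg m^2.
Treating the hole as negative mass, I = I₀ − I_hole = 0.59469 − 0.018634 = 0.57605 kg m^2.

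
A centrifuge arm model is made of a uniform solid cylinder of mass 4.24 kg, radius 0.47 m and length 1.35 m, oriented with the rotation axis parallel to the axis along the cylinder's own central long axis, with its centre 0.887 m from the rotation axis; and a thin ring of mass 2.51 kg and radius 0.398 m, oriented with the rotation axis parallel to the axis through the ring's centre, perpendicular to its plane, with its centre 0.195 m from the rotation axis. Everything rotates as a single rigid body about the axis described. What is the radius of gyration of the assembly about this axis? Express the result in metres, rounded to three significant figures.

0.798

Solid cylinder: I_cm = (1/2)MR² = (1/2)(4.24)(0.47)² = 0.46831 kg·m²; centre at d = 0.887 m, so the parallel axis theorem gives I = 0.46831 + (4.24)(0.887)² = 3.8042 kg·m².
Thin ring: I_cm = MR² = (2.51)(0.398)² = 0.39759 kg·m²; centre at d = 0.195 m, so the parallel axis theorem gives I = 0.39759 + (2.51)(0.195)² = 0.49304 kg·m².
Total I = 4.2972 kg·m²; total mass M = 6.75 kg.
k = √(I/M) = √(4.2972/6.75) = 0.79789 m.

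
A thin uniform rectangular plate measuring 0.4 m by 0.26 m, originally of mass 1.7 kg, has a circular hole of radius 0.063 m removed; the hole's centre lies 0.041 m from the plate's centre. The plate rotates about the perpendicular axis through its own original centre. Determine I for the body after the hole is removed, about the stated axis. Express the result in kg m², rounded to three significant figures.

Unpierced body about its centre: I₀ = (1/12)M(a²+b²) = (1/12)(1.7)[(0.4)² + (0.26)²] = 0.032243 kg m².
The removed disk has mass m = M·πr²/(ab) = (1.7)·π(0.063)²/(0.4·0.26) = 0.20382 kg (same uniform areal density).
Its moment of inertia about the rotation axis (parallel-axis theorem): I_hole = (1/2)mr² + md² = (1/2)(0.20382)(0.063)² + (0.20382)(0.041)² = 0.0007471 kg m².
Treating the hole as negative mass, I = I₀ − I_hole = 0.032243 − 0.0007471 = 0.031496 kg m².

0.0315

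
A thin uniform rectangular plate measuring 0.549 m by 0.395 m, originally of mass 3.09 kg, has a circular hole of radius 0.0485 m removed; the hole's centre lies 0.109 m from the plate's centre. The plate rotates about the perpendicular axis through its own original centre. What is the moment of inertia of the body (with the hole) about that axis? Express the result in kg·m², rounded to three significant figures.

Unpierced body about its centre: I₀ = (1/12)M(a²+b²) = (1/12)(3.09)[(0.549)² + (0.395)²] = 0.11779 kg·m².
The removed disk has mass m = M·πr²/(ab) = (3.09)·π(0.0485)²/(0.549·0.395) = 0.1053 kg (same uniform areal density).
Its moment of inertia about the rotation axis (parallel-axis theorem): I_hole = (1/2)mr² + md² = (1/2)(0.1053)(0.0485)² + (0.1053)(0.109)² = 0.0013749 kg·m².
Treating the hole as negative mass, I = I₀ − I_hole = 0.11779 − 0.0013749 = 0.11641 kg·m².

0.116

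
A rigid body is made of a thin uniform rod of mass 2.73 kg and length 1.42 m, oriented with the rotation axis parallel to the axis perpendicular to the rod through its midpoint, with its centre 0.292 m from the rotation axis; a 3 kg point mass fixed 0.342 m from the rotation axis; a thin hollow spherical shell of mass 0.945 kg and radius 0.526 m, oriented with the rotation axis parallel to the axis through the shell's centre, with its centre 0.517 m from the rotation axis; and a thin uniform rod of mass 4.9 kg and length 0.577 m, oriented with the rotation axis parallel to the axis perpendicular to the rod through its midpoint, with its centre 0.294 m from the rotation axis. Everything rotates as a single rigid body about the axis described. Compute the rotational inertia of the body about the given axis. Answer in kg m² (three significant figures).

2.03

Thin rod: I_cm = (1/12)ML² = (1/12)(2.73)(1.42)² = 0.45873 kg m²; centre at d = 0.292 m, so I = I_cm + Md² gives I = 0.45873 + (2.73)(0.292)² = 0.6915 kg m².
Point mass: I_cm = 0; centre at d = 0.342 m, so I = I_cm + Md² gives I = 0 + (3)(0.342)² = 0.35089 kg m².
Spherical shell: I_cm = (2/3)MR² = (2/3)(0.945)(0.526)² = 0.17431 kg m²; centre at d = 0.517 m, so I = I_cm + Md² gives I = 0.17431 + (0.945)(0.517)² = 0.42689 kg m².
Thin rod: I_cm = (1/12)ML² = (1/12)(4.9)(0.577)² = 0.13595 kg m²; centre at d = 0.294 m, so I = I_cm + Md² gives I = 0.13595 + (4.9)(0.294)² = 0.55948 kg m².
Total I = 0.6915 + 0.35089 + 0.42689 + 0.55948 = 2.0288 kg m².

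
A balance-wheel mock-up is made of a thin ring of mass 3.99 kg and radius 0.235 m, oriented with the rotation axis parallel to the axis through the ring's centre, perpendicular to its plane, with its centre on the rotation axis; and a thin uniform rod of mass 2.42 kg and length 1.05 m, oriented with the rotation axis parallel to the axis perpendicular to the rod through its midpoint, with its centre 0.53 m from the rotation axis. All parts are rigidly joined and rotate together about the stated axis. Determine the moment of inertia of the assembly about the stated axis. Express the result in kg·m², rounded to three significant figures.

Thin ring: I_cm = MR² = (3.99)(0.235)² = 0.22035 kg·m²; axis through the centre, so I = 0.22035 kg·m².
Thin rod: I_cm = (1/12)ML² = (1/12)(2.42)(1.05)² = 0.22234 kg·m²; centre at d = 0.53 m, so the parallel axis theorem gives I = 0.22234 + (2.42)(0.53)² = 0.90212 kg·m².
Total I = 0.22035 + 0.90212 = 1.1225 kg·m².

1.12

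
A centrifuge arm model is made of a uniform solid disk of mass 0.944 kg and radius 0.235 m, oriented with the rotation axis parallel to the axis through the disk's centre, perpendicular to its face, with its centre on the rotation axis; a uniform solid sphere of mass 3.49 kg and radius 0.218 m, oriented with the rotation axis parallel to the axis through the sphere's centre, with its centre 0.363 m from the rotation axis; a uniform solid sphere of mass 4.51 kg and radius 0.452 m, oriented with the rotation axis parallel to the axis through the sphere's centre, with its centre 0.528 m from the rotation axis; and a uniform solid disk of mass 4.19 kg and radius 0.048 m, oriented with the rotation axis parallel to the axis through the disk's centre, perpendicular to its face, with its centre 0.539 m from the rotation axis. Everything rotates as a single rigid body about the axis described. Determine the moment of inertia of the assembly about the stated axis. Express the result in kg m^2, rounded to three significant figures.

Solid disk: I_cm = (1/2)MR² = (1/2)(0.944)(0.235)² = 0.026066 kg m^2; axis through the centre, so I = 0.026066 kg m^2.
Solid sphere: I_cm = (2/5)MR² = (2/5)(3.49)(0.218)² = 0.066344 kg m^2; centre at d = 0.363 m, so the parallel axis theorem gives I = 0.066344 + (3.49)(0.363)² = 0.52622 kg m^2.
Solid sphere: I_cm = (2/5)MR² = (2/5)(4.51)(0.452)² = 0.36856 kg m^2; centre at d = 0.528 m, so the parallel axis theorem gives I = 0.36856 + (4.51)(0.528)² = 1.6259 kg m^2.
Solid disk: I_cm = (1/2)MR² = (1/2)(4.19)(0.048)² = 0.0048269 kg m^2; centre at d = 0.539 m, so the parallel axis theorem gives I = 0.0048269 + (4.19)(0.539)² = 1.2221 kg m^2.
Total I = 0.026066 + 0.52622 + 1.6259 + 1.2221 = 3.4003 kg m^2.

3.40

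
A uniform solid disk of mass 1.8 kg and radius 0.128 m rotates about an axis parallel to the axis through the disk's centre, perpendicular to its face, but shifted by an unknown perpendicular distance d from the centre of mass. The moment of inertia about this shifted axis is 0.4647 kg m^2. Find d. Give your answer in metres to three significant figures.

About the centre-of-mass axis, I_cm = (1/2)MR² = (1/2)(1.8)(0.128)² = 0.014746 kg m^2.
Parallel axis theorem: I = I_cm + Md², so Md² = 0.4647 − 0.014746 = 0.44995 kg m^2.
d = √(0.44995 / 1.8) = 0.49997 m.

0.500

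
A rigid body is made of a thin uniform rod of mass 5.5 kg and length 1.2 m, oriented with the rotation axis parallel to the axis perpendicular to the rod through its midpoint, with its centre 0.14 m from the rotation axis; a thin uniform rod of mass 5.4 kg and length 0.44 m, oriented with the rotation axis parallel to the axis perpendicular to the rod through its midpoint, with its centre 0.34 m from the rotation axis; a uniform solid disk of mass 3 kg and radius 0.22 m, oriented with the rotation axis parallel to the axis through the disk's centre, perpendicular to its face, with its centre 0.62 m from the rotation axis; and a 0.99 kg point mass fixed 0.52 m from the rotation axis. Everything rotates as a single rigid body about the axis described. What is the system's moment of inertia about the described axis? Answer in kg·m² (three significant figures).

Thin rod: I_cm = (1/12)ML² = (1/12)(5.5)(1.2)² = 0.66 kg·m²; centre at d = 0.14 m, so I = I_cm + Md² gives I = 0.66 + (5.5)(0.14)² = 0.7678 kg·m².
Thin rod: I_cm = (1/12)ML² = (1/12)(5.4)(0.44)² = 0.08712 kg·m²; centre at d = 0.34 m, so I = I_cm + Md² gives I = 0.08712 + (5.4)(0.34)² = 0.71136 kg·m².
Solid disk: I_cm = (1/2)MR² = (1/2)(3)(0.22)² = 0.0726 kg·m²; centre at d = 0.62 m, so I = I_cm + Md² gives I = 0.0726 + (3)(0.62)² = 1.2258 kg·m².
Point mass: I_cm = 0; centre at d = 0.52 m, so I = I_cm + Md² gives I = 0 + (0.99)(0.52)² = 0.2677 kg·m².
Total I = 0.7678 + 0.71136 + 1.2258 + 0.2677 = 2.9727 kg·m².

2.97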